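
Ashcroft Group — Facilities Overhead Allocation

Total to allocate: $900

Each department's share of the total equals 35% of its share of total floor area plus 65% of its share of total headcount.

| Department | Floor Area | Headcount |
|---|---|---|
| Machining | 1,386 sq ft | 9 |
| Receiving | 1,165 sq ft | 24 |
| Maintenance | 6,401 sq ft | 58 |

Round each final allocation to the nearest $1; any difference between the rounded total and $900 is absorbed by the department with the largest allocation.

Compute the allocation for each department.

Floor area total 8,952; headcount total 91.
Combined weights (35% floor area + 65% headcount): Machining 0.1185; Receiving 0.2170; Maintenance 0.6645.
Unrounded shares: Machining 106.63; Receiving 195.28; Maintenance 598.09.
After rounding ($1): Machining $107; Receiving $195; Maintenance $598. Sum = $900.
No rounding difference to absorb.

Machining: $107 · Receiving: $195 · Maintenance: $598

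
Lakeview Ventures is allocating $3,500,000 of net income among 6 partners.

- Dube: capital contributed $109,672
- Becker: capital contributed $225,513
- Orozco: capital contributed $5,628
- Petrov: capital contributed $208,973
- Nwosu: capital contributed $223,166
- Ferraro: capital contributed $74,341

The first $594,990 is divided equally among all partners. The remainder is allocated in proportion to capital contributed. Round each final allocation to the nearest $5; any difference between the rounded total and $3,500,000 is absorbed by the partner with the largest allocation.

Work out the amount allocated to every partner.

Equal tier: $594,990 ÷ 6 = $99,165 apiece.
Remainder $2,905,010 by capital contributed (total 847,293): Dube 376,018.99 → $376,020; Becker 773,188.87 → $773,190; Orozco 19,296.04 → $19,295; Petrov 716,480.20 → $716,480; Nwosu 765,142.00 → $765,140; Ferraro 254,883.90 → $254,885.
Totals: Dube $99,165 + $376,020 = $475,185; Becker $99,165 + $773,190 = $872,355; Orozco $99,165 + $19,295 = $118,460; Petrov $99,165 + $716,480 = $815,645; Nwosu $99,165 + $765,140 = $864,305; Ferraro $99,165 + $254,885 = $354,050.

Dube: $475,185 | Becker: $872,355 | Orozco: $118,460 | Petrov: $815,645 | Nwosu: $864,305 | Ferraro: $354,050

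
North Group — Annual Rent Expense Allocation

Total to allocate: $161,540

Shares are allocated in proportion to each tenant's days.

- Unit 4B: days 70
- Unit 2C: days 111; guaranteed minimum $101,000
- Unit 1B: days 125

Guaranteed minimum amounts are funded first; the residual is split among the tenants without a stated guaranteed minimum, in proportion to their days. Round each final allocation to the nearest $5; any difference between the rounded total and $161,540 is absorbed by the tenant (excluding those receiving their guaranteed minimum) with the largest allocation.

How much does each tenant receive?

Unit 4B: $21,730; Unit 2C: $101,000; Unit 1B: $38,810

Minimums first: Unit 2C $101,000. Balance $60,540.
Balance split over remaining days 195: Unit 4B 21,732.31 → $21,730; Unit 1B 38,807.69 → $38,810.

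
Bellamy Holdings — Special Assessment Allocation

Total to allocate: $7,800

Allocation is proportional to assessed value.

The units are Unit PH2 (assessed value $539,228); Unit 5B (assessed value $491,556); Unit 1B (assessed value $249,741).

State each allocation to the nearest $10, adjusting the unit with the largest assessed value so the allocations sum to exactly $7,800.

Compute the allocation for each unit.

Assessed value total: 1,280,525.
Pro-rata amounts: Unit PH2 539,228/1,280,525 × $7,800 = 3,284.57; Unit 5B 491,556/1,280,525 × $7,800 = 2,994.19; Unit 1B 249,741/1,280,525 × $7,800 = 1,521.24.
At nearest $10: Unit PH2 $3,280; Unit 5B $2,990; Unit 1B $1,520. Sum = $7,790.
Difference $7,800 − $7,790 = +$10 applied to largest assessed value (Unit PH2): Unit PH2 becomes $3,290.

Unit PH2: $3,290 · Unit 5B: $2,990 · Unit 1B: $1,520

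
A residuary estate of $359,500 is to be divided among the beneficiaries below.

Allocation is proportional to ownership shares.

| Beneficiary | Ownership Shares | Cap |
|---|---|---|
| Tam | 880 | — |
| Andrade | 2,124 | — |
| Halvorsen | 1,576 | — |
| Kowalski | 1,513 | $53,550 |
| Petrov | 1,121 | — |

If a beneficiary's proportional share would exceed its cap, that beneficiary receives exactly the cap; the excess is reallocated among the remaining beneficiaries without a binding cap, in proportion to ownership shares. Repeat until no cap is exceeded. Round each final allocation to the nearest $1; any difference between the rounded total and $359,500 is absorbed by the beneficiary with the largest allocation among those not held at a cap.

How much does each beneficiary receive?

Tam: $47,226 | Andrade: $113,986 | Halvorsen: $84,578 | Kowalski: $53,550 | Petrov: $60,160

Sum of ownership shares: 7,214.
Proportional shares (ignoring caps): Tam 43,853.62; Andrade 105,846.69; Halvorsen 78,537.84; Kowalski 75,398.32; Petrov 55,863.53.
Capped: Kowalski ($53,550); residual $305,950 reallocated over remaining ownership shares 5,701.
Redistributed shares: Tam 47,226.10 → $47,226; Andrade 113,986.63 → $113,987; Halvorsen 84,577.65 → $84,578; Petrov 60,159.61 → $60,160.
Rounding difference −$1 applied to Andrade → $113,986.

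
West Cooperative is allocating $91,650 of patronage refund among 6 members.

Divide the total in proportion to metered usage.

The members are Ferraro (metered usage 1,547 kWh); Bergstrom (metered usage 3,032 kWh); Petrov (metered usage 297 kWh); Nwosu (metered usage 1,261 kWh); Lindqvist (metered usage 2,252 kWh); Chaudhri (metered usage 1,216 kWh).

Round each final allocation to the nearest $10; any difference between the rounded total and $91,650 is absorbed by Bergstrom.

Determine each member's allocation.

Combined metered usage = 9,605.
Pro-rata amounts: Ferraro 1,547/9,605 × $91,650 = 14,761.33; Bergstrom 3,032/9,605 × $91,650 = 28,931.06; Petrov 297/9,605 × $91,650 = 2,833.95; Nwosu 1,261/9,605 × $91,650 = 12,032.34; Lindqvist 2,252/9,605 × $91,650 = 21,488.37; Chaudhri 1,216/9,605 × $91,650 = 11,602.96.
At nearest $10: Ferraro $14,760; Bergstrom $28,930; Petrov $2,830; Nwosu $12,030; Lindqvist $21,490; Chaudhri $11,600. Sum = $91,640.
Difference $91,650 − $91,640 = +$10 applied to Bergstrom: Bergstrom becomes $28,940.

Ferraro: $14,760 · Bergstrom: $28,940 · Petrov: $2,830 · Nwosu: $12,030 · Lindqvist: $21,490 · Chaudhri: $11,600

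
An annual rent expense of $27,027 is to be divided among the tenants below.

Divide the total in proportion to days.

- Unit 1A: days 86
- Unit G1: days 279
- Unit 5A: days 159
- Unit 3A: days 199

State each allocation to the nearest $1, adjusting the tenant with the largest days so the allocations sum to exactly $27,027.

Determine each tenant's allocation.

Combined days = 723.
Pro-rata amounts: Unit 1A 86/723 × $27,027 = 3,214.83; Unit G1 279/723 × $27,027 = 10,429.51; Unit 5A 159/723 × $27,027 = 5,943.70; Unit 3A 199/723 × $27,027 = 7,438.97.
Rounded to nearest $1: Unit 1A $3,215; Unit G1 $10,430; Unit 5A $5,944; Unit 3A $7,439. Sum = $27,028.
Difference $27,027 − $27,028 = −$1 applied to largest days (Unit G1): Unit G1 becomes $10,429.

Unit 1A: $3,215; Unit G1: $10,429; Unit 5A: $5,944; Unit 3A: $7,439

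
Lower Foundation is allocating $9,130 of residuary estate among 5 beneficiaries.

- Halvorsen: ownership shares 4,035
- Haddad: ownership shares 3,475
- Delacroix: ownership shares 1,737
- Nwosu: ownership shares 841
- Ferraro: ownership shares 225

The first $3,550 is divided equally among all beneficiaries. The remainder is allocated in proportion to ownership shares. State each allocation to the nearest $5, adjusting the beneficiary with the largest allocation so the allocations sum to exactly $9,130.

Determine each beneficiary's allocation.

First tranche $3,550 split equally: $710 each.
Remainder $5,580 by ownership shares (total 10,313): Halvorsen 2,183.20 → $2,185; Haddad 1,880.20 → $1,880; Delacroix 939.83 → $940; Nwosu 455.04 → $455; Ferraro 121.74 → $120.
Totals: Halvorsen $710 + $2,185 = $2,895; Haddad $710 + $1,880 = $2,590; Delacroix $710 + $940 = $1,650; Nwosu $710 + $455 = $1,165; Ferraro $710 + $120 = $830.

Halvorsen: $2,895; Haddad: $2,590; Delacroix: $1,650; Nwosu: $1,165; Ferraro: $830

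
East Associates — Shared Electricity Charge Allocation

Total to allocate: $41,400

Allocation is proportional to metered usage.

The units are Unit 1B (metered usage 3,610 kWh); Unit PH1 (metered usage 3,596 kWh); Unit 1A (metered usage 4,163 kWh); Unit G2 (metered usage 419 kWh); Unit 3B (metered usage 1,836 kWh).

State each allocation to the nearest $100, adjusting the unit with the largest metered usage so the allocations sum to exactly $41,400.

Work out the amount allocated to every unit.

Total metered usage = 13,624.
Proportional shares: Unit 1B 3,610/13,624 × $41,400 = 10,969.91; Unit PH1 3,596/13,624 × $41,400 = 10,927.36; Unit 1A 4,163/13,624 × $41,400 = 12,650.34; Unit G2 419/13,624 × $41,400 = 1,273.24; Unit 3B 1,836/13,624 × $41,400 = 5,579.15.
At nearest $100: Unit 1B $11,000; Unit PH1 $10,900; Unit 1A $12,700; Unit G2 $1,300; Unit 3B $5,600. Sum = $41,500.
Difference $41,400 − $41,500 = −$100 applied to largest metered usage (Unit 1A): Unit 1A becomes $12,600.

Unit 1B: $11,000; Unit PH1: $10,900; Unit 1A: $12,600; Unit G2: $1,300; Unit 3B: $5,600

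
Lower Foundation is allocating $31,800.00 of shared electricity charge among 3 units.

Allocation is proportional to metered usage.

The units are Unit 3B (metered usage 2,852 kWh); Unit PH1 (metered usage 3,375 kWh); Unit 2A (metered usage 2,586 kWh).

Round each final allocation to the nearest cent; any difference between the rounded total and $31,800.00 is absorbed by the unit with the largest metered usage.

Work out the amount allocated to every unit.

Total metered usage = 2,852 + 3,375 + 2,586 = 8,813.
Raw shares: Unit 3B 10,290.8885; Unit PH1 12,178.0325; Unit 2A 9,331.0791.
After rounding (cent): Unit 3B $10,290.89; Unit PH1 $12,178.03; Unit 2A $9,331.08. Sum = $31,800.00.
No rounding difference to absorb.

Unit 3B: $10,290.89 · Unit PH1: $12,178.03 · Unit 2A: $9,331.08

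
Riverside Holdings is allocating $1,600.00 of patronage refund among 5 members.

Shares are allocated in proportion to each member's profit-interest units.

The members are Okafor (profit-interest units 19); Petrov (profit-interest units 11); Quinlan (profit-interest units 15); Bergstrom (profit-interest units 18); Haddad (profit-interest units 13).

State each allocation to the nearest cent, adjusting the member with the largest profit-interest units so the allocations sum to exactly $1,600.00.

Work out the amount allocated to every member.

Sum of profit-interest units: 19 + 11 + 15 + 18 + 13 = 76.
Pro-rata amounts: Okafor 400.0000; Petrov 231.5789; Quinlan 315.7895; Bergstrom 378.9474; Haddad 273.6842.
After rounding (cent): Okafor $400.00; Petrov $231.58; Quinlan $315.79; Bergstrom $378.95; Haddad $273.68. Sum = $1,600.00.
Rounded total matches; no reconciliation needed.

Okafor: $400.00 | Petrov: $231.58 | Quinlan: $315.79 | Bergstrom: $378.95 | Haddad: $273.68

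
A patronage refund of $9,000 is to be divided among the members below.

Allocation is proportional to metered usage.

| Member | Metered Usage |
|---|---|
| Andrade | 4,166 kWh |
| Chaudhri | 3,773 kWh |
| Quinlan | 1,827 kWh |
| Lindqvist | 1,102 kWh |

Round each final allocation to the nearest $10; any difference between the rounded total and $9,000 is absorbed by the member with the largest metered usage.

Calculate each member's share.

Andrade: $3,460 | Chaudhri: $3,120 | Quinlan: $1,510 | Lindqvist: $910

Metered usage total: 10,868.
Proportional shares: Andrade 4,166/10,868 × $9,000 = 3,449.94; Chaudhri 3,773/10,868 × $9,000 = 3,124.49; Quinlan 1,827/10,868 × $9,000 = 1,512.97; Lindqvist 1,102/10,868 × $9,000 = 912.59.
At nearest $10: Andrade $3,450; Chaudhri $3,120; Quinlan $1,510; Lindqvist $910. Sum = $8,990.
Difference $9,000 − $8,990 = +$10 applied to largest metered usage (Andrade): Andrade becomes $3,460.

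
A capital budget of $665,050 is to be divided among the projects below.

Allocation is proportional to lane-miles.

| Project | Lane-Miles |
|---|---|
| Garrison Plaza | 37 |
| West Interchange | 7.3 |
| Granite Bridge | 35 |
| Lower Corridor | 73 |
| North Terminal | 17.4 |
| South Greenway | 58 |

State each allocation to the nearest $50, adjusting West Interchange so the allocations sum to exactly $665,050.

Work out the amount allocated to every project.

Garrison Plaza: $108,050 | West Interchange: $21,350 | Granite Bridge: $102,250 | Lower Corridor: $213,200 | North Terminal: $50,800 | South Greenway: $169,400

Combined lane-miles = 227.7.
Raw shares: Garrison Plaza 37/227.7 × $665,050 = 108,066.97; West Interchange 7.3/227.7 × $665,050 = 21,321.32; Granite Bridge 35/227.7 × $665,050 = 102,225.52; Lower Corridor 73/227.7 × $665,050 = 213,213.22; North Terminal 17.4/227.7 × $665,050 = 50,820.69; South Greenway 58/227.7 × $665,050 = 169,402.28.
Rounded to nearest $50: Garrison Plaza $108,050; West Interchange $21,300; Granite Bridge $102,250; Lower Corridor $213,200; North Terminal $50,800; South Greenway $169,400. Sum = $665,000.
Difference $665,050 − $665,000 = +$50 applied to West Interchange: West Interchange becomes $21,350.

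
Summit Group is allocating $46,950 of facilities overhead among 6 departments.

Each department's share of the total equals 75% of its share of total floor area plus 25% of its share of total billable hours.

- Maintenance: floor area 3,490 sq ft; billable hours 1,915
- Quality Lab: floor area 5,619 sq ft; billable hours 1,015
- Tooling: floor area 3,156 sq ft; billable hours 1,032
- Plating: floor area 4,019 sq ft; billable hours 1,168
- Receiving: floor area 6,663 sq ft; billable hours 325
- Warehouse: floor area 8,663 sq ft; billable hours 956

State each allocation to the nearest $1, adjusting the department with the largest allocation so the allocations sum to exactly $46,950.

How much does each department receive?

Maintenance: $7,394; Quality Lab: $8,118; Tooling: $5,405; Plating: $6,615; Receiving: $8,017; Warehouse: $11,401

Totals — floor area 31,610, billable hours 6,411.
Combined weights (75% floor area + 25% billable hours): Maintenance 0.1575; Quality Lab 0.1729; Tooling 0.1151; Plating 0.1409; Receiving 0.1708; Warehouse 0.2428.
Proportional shares: Maintenance 7,393.80; Quality Lab 8,117.68; Tooling 5,405.10; Plating 6,615.45; Receiving 8,017.39; Warehouse 11,400.58.
At nearest $1: Maintenance $7,394; Quality Lab $8,118; Tooling $5,405; Plating $6,615; Receiving $8,017; Warehouse $11,401. Sum = $46,950.
No rounding difference to absorb.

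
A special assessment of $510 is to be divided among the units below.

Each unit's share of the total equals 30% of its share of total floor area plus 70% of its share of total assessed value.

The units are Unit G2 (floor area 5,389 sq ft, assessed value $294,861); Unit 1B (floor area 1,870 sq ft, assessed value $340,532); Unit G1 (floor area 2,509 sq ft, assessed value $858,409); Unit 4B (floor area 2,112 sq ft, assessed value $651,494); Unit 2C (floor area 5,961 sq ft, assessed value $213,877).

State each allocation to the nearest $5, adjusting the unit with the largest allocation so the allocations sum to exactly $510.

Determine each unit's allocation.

Unit G2: $90; Unit 1B: $70; Unit G1: $150; Unit 4B: $115; Unit 2C: $85

Floor area total 17,841; assessed value total 2,359,173.
Blended shares (30% floor area + 70% assessed value): Unit G2 0.1781; Unit 1B 0.1325; Unit G1 0.2969; Unit 4B 0.2288; Unit 2C 0.1637.
Raw shares: Unit G2 90.83; Unit 1B 67.57; Unit G1 151.41; Unit 4B 116.70; Unit 2C 83.48.
Rounded to nearest $5: Unit G2 $90; Unit 1B $70; Unit G1 $150; Unit 4B $115; Unit 2C $85. Sum = $510.
Rounded total matches; no reconciliation needed.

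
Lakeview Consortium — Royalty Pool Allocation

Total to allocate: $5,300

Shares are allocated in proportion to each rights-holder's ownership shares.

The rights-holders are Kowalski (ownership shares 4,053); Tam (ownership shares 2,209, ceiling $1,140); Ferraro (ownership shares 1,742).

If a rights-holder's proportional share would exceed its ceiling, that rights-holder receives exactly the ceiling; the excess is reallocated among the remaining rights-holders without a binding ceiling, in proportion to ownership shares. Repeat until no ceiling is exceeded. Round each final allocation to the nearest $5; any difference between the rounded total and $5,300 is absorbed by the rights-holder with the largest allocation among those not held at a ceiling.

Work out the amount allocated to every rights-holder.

Total ownership shares = 8,004.
Unconstrained shares: Kowalski 2,683.77; Tam 1,462.73; Ferraro 1,153.50.
Cap binds for Tam ($1,140); residual $4,160 reallocated over remaining ownership shares 5,795.
Remaining shares: Kowalski 2,909.49 → $2,910; Ferraro 1,250.51 → $1,250.

Kowalski: $2,910 · Tam: $1,140 · Ferraro: $1,250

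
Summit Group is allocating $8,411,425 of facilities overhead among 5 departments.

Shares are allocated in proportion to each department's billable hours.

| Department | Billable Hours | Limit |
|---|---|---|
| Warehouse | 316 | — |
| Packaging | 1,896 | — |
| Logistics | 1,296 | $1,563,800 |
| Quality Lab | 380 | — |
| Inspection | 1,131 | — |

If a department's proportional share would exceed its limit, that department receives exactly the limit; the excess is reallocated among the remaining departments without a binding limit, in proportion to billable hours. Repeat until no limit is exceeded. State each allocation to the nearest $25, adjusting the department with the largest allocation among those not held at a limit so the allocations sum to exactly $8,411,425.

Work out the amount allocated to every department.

Warehouse: $581,200 | Packaging: $3,487,275 | Logistics: $1,563,800 | Quality Lab: $698,925 | Inspection: $2,080,225

Combined billable hours = 5,019.
Proportional shares (ignoring caps): Warehouse 529,589.62; Packaging 3,177,537.72; Logistics 2,171,987.81; Quality Lab 636,848.28; Inspection 1,895,461.58.
Cap binds for Logistics ($1,563,800); balance $6,847,625 reallocated over remaining billable hours 3,723.
Redistributed shares: Warehouse 581,211.25 → $581,200; Packaging 3,487,267.53 → $3,487,275; Quality Lab 698,924.93 → $698,925; Inspection 2,080,221.29 → $2,080,225.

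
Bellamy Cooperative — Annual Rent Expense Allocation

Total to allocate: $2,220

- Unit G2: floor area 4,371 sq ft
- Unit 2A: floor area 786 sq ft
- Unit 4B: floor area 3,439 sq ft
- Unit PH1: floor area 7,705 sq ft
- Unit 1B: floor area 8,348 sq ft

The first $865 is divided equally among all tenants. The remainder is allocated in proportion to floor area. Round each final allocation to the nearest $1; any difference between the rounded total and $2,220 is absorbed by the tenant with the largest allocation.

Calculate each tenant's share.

Unit G2: $413 · Unit 2A: $216 · Unit 4B: $362 · Unit PH1: $597 · Unit 1B: $632

$865 shared equally gives $173 per tenant.
Remainder $1,355 by floor area (total 24,649): Unit G2 240.28 → $240; Unit 2A 43.21 → $43; Unit 4B 189.05 → $189; Unit PH1 423.56 → $424; Unit 1B 458.90 → $459.
Totals: Unit G2 $173 + $240 = $413; Unit 2A $173 + $43 = $216; Unit 4B $173 + $189 = $362; Unit PH1 $173 + $424 = $597; Unit 1B $173 + $459 = $632.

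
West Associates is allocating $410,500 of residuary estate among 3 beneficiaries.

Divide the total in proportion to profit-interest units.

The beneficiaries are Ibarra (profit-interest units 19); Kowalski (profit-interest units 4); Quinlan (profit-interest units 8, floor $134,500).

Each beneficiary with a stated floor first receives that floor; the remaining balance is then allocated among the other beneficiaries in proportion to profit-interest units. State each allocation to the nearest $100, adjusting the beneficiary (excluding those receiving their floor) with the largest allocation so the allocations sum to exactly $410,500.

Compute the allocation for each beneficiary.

Guaranteed amounts: Quinlan $134,500. Remaining pool $276,000.
Remaining pool split over remaining profit-interest units 23: Ibarra 228,000.00 → $228,000; Kowalski 48,000.00 → $48,000.

Ibarra: $228,000 · Kowalski: $48,000 · Quinlan: $134,500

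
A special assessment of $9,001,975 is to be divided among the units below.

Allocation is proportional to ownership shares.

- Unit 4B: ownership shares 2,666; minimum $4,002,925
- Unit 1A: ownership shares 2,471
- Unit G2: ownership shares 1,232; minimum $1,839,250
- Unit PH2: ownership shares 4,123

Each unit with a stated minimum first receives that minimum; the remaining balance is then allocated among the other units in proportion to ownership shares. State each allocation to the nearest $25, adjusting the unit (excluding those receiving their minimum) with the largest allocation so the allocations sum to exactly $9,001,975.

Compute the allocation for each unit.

Minimums first: Unit 4B $4,002,925; Unit G2 $1,839,250. Residual $3,159,800.
Residual split over remaining ownership shares 6,594: Unit 1A 1,184,086.41 → $1,184,075; Unit PH2 1,975,713.59 → $1,975,725.

Unit 4B: $4,002,925 · Unit 1A: $1,184,075 · Unit G2: $1,839,250 · Unit PH2: $1,975,725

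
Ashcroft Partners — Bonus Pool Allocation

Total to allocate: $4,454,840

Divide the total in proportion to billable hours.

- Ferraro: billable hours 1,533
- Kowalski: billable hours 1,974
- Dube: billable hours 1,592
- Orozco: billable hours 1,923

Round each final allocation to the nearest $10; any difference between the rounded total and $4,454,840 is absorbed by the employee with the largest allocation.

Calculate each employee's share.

Ferraro: $972,550 · Kowalski: $1,252,340 · Dube: $1,009,980 · Orozco: $1,219,970

Combined billable hours = 7,022.
Raw shares: Ferraro 1,533/7,022 × $4,454,840 = 972,553.36; Kowalski 1,974/7,022 × $4,454,840 = 1,252,328.99; Dube 1,592/7,022 × $4,454,840 = 1,009,983.66; Orozco 1,923/7,022 × $4,454,840 = 1,219,973.98.
At nearest $10: Ferraro $972,550; Kowalski $1,252,330; Dube $1,009,980; Orozco $1,219,970. Sum = $4,454,830.
Difference $4,454,840 − $4,454,830 = +$10 applied to largest allocation (Kowalski): Kowalski becomes $1,252,340.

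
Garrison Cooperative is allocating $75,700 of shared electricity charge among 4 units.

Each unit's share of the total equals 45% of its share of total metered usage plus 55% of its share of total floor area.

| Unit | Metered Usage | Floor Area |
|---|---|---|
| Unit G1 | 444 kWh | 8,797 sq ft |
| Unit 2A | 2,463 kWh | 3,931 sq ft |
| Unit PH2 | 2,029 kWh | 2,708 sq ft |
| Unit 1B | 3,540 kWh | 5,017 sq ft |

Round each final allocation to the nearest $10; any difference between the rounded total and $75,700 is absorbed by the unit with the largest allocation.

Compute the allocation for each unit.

Unit G1: $19,690 | Unit 2A: $17,900 | Unit PH2: $13,670 | Unit 1B: $24,440

Metered usage total 8,476; floor area total 20,453.
Composite weights (45% metered usage + 55% floor area): Unit G1 0.2601; Unit 2A 0.2365; Unit PH2 0.1805; Unit 1B 0.3229.
Unrounded shares: Unit G1 19,691.98; Unit 2A 17,900.90; Unit PH2 13,667.06; Unit 1B 24,440.06.
At nearest $10: Unit G1 $19,690; Unit 2A $17,900; Unit PH2 $13,670; Unit 1B $24,440. Sum = $75,700.
Rounded total matches; no reconciliation needed.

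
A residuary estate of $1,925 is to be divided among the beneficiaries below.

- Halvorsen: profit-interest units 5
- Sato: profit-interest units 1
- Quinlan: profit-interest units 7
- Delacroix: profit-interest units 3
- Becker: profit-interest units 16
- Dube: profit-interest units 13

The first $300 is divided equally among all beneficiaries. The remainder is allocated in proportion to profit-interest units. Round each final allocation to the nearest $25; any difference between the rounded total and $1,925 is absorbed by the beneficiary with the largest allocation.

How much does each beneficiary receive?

Halvorsen: $225 · Sato: $75 · Quinlan: $300 · Delacroix: $150 · Becker: $650 · Dube: $525

Equal tier: $300 ÷ 6 = $50 apiece.
Remainder $1,625 by profit-interest units (total 45): Halvorsen 180.56 → $175; Sato 36.11 → $25; Quinlan 252.78 → $250; Delacroix 108.33 → $100; Becker 577.78 → $575; Dube 469.44 → $475.
Rounding difference +$25 on remainder applied to Becker.
Totals: Halvorsen $50 + $175 = $225; Sato $50 + $25 = $75; Quinlan $50 + $250 = $300; Delacroix $50 + $100 = $150; Becker $50 + $600 = $650; Dube $50 + $475 = $525.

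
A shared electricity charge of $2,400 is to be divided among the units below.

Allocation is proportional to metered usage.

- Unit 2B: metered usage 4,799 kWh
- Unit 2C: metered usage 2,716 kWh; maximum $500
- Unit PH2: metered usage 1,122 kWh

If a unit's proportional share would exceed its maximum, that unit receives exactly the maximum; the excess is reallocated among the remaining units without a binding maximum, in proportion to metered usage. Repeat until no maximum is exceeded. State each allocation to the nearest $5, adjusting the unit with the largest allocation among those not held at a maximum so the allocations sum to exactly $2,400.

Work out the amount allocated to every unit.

Metered usage total: 8,637.
Proportional shares (ignoring caps): Unit 2B 1,333.52; Unit 2C 754.71; Unit PH2 311.77.
Cap binds for Unit 2C ($500); remaining pool $1,900 reallocated over remaining metered usage 5,921.
Shares after redistribution: Unit 2B 1,539.96 → $1,540; Unit PH2 360.04 → $360.

Unit 2B: $1,540 · Unit 2C: $500 · Unit PH2: $360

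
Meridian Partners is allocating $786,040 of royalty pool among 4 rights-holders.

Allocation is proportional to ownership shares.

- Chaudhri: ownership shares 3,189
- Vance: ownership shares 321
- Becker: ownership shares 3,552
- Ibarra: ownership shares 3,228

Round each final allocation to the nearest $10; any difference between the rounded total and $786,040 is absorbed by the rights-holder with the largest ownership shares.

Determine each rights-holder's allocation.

Sum of ownership shares: 3,189 + 321 + 3,552 + 3,228 = 10,290.
Unrounded shares: Chaudhri 243,603.65; Vance 24,520.78; Becker 271,332.76; Ibarra 246,582.81.
Rounded to nearest $10: Chaudhri $243,600; Vance $24,520; Becker $271,330; Ibarra $246,580. Sum = $786,030.
Difference $786,040 − $786,030 = +$10 applied to largest ownership shares (Becker): Becker becomes $271,340.

Chaudhri: $243,600 | Vance: $24,520 | Becker: $271,340 | Ibarra: $246,580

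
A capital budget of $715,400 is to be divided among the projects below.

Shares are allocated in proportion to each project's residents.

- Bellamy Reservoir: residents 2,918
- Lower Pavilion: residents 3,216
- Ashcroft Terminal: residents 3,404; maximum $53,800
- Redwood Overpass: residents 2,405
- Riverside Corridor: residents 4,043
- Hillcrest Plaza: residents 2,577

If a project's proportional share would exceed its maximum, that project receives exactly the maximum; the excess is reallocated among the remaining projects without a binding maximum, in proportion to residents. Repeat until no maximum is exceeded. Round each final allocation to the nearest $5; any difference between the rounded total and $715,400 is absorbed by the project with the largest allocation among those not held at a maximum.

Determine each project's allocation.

Bellamy Reservoir: $127,355; Lower Pavilion: $140,360; Ashcroft Terminal: $53,800; Redwood Overpass: $104,965; Riverside Corridor: $176,450; Hillcrest Plaza: $112,470

Sum of residents: 18,563.
Pro-rata shares before constraints: Bellamy Reservoir 112,456.89; Lower Pavilion 123,941.52; Ashcroft Terminal 131,186.86; Redwood Overpass 92,686.37; Riverside Corridor 155,813.30; Hillcrest Plaza 99,315.08.
Cap binds for Ashcroft Terminal ($53,800); remaining pool $661,600 reallocated over remaining residents 15,159.
Remaining shares: Bellamy Reservoir 127,353.31 → $127,355; Lower Pavilion 140,359.23 → $140,360; Redwood Overpass 104,963.92 → $104,965; Riverside Corridor 176,452.85 → $176,455; Hillcrest Plaza 112,470.69 → $112,470.
Rounding difference −$5 applied to Riverside Corridor → $176,450.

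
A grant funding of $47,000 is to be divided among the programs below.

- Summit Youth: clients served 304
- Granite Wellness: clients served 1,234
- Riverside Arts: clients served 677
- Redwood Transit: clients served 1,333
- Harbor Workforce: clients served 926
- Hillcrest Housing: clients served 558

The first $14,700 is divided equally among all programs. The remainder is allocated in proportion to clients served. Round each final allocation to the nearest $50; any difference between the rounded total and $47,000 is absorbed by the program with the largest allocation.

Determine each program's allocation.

$14,700 shared equally gives $2,450 per program.
Remainder $32,300 by clients served (total 5,032): Summit Youth 1,951.35 → $1,950; Granite Wellness 7,920.95 → $7,900; Riverside Arts 4,345.61 → $4,350; Redwood Transit 8,556.42 → $8,550; Harbor Workforce 5,943.92 → $5,950; Hillcrest Housing 3,581.76 → $3,600.
Totals: Summit Youth $2,450 + $1,950 = $4,400; Granite Wellness $2,450 + $7,900 = $10,350; Riverside Arts $2,450 + $4,350 = $6,800; Redwood Transit $2,450 + $8,550 = $11,000; Harbor Workforce $2,450 + $5,950 = $8,400; Hillcrest Housing $2,450 + $3,600 = $6,050.

Summit Youth: $4,400 | Granite Wellness: $10,350 | Riverside Arts: $6,800 | Redwood Transit: $11,000 | Harbor Workforce: $8,400 | Hillcrest Housing: $6,050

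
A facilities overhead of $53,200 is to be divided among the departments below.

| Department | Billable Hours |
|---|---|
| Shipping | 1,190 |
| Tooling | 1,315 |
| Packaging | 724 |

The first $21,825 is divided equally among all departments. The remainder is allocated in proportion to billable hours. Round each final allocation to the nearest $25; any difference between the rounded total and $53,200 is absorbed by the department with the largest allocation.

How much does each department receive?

Shipping: $18,850 · Tooling: $20,050 · Packaging: $14,300

Equal tier: $21,825 ÷ 3 = $7,275 apiece.
Remainder $31,375 by billable hours (total 3,229): Shipping 11,562.79 → $11,575; Tooling 12,777.37 → $12,775; Packaging 7,034.84 → $7,025.
Totals: Shipping $7,275 + $11,575 = $18,850; Tooling $7,275 + $12,775 = $20,050; Packaging $7,275 + $7,025 = $14,300.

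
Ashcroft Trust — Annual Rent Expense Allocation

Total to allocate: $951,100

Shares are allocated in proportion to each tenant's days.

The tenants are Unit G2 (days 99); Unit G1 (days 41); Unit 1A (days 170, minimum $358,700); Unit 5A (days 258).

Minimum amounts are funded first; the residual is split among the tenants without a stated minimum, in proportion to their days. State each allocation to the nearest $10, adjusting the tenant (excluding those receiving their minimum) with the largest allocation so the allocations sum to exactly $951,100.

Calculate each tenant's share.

Fund the minimums — Unit 1A $358,700. Remaining pool $592,400.
Remaining pool split over remaining days 398: Unit G2 147,355.78 → $147,360; Unit G1 61,026.13 → $61,030; Unit 5A 384,018.09 → $384,020.
Rounding difference −$10 applied to Unit 5A → $384,010.

Unit G2: $147,360 · Unit G1: $61,030 · Unit 1A: $358,700 · Unit 5A: $384,010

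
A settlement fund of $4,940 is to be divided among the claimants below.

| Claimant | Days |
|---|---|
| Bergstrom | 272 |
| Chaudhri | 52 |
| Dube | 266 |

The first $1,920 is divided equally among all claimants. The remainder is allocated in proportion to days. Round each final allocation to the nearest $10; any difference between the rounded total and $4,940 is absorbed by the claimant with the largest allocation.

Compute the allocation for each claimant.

Bergstrom: $2,030 | Chaudhri: $910 | Dube: $2,000

$1,920 shared equally gives $640 per claimant.
Remainder $3,020 by days (total 590): Bergstrom 1,392.27 → $1,390; Chaudhri 266.17 → $270; Dube 1,361.56 → $1,360.
Totals: Bergstrom $640 + $1,390 = $2,030; Chaudhri $640 + $270 = $910; Dube $640 + $1,360 = $2,000.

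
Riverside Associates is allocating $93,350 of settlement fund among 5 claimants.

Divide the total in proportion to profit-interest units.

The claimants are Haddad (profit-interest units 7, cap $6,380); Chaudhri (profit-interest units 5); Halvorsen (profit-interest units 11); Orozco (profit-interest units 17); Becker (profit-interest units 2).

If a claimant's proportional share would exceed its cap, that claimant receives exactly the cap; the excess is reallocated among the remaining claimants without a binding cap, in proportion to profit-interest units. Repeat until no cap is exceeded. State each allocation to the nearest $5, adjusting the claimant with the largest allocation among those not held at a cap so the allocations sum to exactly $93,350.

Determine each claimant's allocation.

Profit-interest units total: 42.
Proportional shares (ignoring caps): Haddad 15,558.33; Chaudhri 11,113.10; Halvorsen 24,448.81; Orozco 37,784.52; Becker 4,445.24.
Capped: Haddad ($6,380); remaining pool $86,970 reallocated over remaining profit-interest units 35.
Remaining shares: Chaudhri 12,424.29 → $12,425; Halvorsen 27,333.43 → $27,335; Orozco 42,242.57 → $42,245; Becker 4,969.71 → $4,970.
Rounding difference −$5 applied to Orozco → $42,240.

Haddad: $6,380 | Chaudhri: $12,425 | Halvorsen: $27,335 | Orozco: $42,240 | Becker: $4,970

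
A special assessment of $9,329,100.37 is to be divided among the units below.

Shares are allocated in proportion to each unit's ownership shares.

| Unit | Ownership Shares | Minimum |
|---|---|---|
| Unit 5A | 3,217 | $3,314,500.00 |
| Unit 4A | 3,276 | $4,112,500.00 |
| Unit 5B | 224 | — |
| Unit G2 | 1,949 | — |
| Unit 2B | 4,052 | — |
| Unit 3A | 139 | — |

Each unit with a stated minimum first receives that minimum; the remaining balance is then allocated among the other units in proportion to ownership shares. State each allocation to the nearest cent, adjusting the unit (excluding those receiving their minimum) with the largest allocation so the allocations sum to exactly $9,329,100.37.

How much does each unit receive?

Unit 5A: $3,314,500.00 · Unit 4A: $4,112,500.00 · Unit 5B: $66,950.11 · Unit G2: $582,525.71 · Unit 2B: $1,211,079.62 · Unit 3A: $41,544.93

Minimums first: Unit 5A $3,314,500.00; Unit 4A $4,112,500.00. Remaining pool $1,902,100.37.
Remaining pool split over remaining ownership shares 6,364: Unit 5B 66,950.1073 → $66,950.11; Unit G2 582,525.7104 → $582,525.71; Unit 2B 1,211,079.6196 → $1,211,079.62; Unit 3A 41,544.9327 → $41,544.93.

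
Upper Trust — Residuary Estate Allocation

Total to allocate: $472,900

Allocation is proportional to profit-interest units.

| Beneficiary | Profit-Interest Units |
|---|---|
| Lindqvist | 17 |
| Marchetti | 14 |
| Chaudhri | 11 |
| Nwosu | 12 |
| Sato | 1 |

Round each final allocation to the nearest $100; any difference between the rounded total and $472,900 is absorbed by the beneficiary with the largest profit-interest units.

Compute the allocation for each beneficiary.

Lindqvist: $146,100; Marchetti: $120,400; Chaudhri: $94,600; Nwosu: $103,200; Sato: $8,600

Total profit-interest units = 55.
Proportional shares: Lindqvist 17/55 × $472,900 = 146,169.09; Marchetti 14/55 × $472,900 = 120,374.55; Chaudhri 11/55 × $472,900 = 94,580.00; Nwosu 12/55 × $472,900 = 103,178.18; Sato 1/55 × $472,900 = 8,598.18.
At nearest $100: Lindqvist $146,200; Marchetti $120,400; Chaudhri $94,600; Nwosu $103,200; Sato $8,600. Sum = $473,000.
Difference $472,900 − $473,000 = −$100 applied to largest profit-interest units (Lindqvist): Lindqvist becomes $146,100.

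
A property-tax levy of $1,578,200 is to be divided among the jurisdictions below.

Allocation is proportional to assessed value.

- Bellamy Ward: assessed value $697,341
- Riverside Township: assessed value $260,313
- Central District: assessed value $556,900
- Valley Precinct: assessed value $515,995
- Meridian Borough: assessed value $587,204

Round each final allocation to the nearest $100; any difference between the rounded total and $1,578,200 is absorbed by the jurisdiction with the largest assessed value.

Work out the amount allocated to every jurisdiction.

Bellamy Ward: $420,500 · Riverside Township: $156,900 · Central District: $335,700 · Valley Precinct: $311,100 · Meridian Borough: $354,000

Total assessed value = 2,617,753.
Unrounded shares: Bellamy Ward 697,341/2,617,753 × $1,578,200 = 420,415.36; Riverside Township 260,313/2,617,753 × $1,578,200 = 156,938.40; Central District 556,900/2,617,753 × $1,578,200 = 335,745.80; Valley Precinct 515,995/2,617,753 × $1,578,200 = 311,084.85; Meridian Borough 587,204/2,617,753 × $1,578,200 = 354,015.58.
Rounded to nearest $100: Bellamy Ward $420,400; Riverside Township $156,900; Central District $335,700; Valley Precinct $311,100; Meridian Borough $354,000. Sum = $1,578,100.
Difference $1,578,200 − $1,578,100 = +$100 applied to largest assessed value (Bellamy Ward): Bellamy Ward becomes $420,500.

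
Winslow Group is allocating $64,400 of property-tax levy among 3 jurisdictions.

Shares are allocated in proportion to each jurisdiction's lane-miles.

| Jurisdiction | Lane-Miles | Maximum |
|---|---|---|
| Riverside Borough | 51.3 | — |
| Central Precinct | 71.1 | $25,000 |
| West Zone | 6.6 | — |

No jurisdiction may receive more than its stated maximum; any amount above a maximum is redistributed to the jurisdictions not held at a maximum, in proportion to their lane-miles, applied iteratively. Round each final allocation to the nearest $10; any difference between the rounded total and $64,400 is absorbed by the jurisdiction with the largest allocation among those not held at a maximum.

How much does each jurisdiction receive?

Riverside Borough: $34,910; Central Precinct: $25,000; West Zone: $4,490

Combined lane-miles = 129.
Proportional shares (ignoring caps): Riverside Borough 25,610.23; Central Precinct 35,494.88; West Zone 3,294.88.
Held at cap: Central Precinct ($25,000); residual $39,400 reallocated over remaining lane-miles 57.9.
Remaining shares: Riverside Borough 34,908.81 → $34,910; West Zone 4,491.19 → $4,490.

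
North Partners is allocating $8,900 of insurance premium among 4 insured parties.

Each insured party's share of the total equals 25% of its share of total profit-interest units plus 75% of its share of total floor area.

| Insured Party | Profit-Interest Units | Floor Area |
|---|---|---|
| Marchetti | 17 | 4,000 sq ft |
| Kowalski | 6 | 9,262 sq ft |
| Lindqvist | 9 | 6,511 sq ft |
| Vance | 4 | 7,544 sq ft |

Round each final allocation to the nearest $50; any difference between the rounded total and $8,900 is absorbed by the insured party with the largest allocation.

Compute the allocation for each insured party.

Marchetti: $2,050; Kowalski: $2,600; Lindqvist: $2,150; Vance: $2,100

Totals — profit-interest units 36, floor area 27,317.
Blended shares (25% profit-interest units + 75% floor area): Marchetti 0.2279; Kowalski 0.2960; Lindqvist 0.2413; Vance 0.2349.
Proportional shares: Marchetti 2,028.11; Kowalski 2,634.03; Lindqvist 2,147.23; Vance 2,090.62.
At nearest $50: Marchetti $2,050; Kowalski $2,650; Lindqvist $2,150; Vance $2,100. Sum = $8,950.
Difference $8,900 − $8,950 = −$50 applied to largest allocation (Kowalski): Kowalski becomes $2,600.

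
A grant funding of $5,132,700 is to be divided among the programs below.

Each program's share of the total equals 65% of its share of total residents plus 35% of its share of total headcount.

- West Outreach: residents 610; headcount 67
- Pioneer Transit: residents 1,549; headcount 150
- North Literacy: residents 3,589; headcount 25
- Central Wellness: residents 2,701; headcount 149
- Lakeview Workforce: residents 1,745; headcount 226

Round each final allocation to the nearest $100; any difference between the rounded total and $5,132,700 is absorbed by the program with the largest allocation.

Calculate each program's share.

Residents total 10,194; headcount total 617.
Blended shares (65% residents + 35% headcount): West Outreach 0.0769; Pioneer Transit 0.1839; North Literacy 0.2430; Central Wellness 0.2567; Lakeview Workforce 0.2395.
Unrounded shares: West Outreach 394,714.44; Pioneer Transit 943,688.08; North Literacy 1,247,384.29; Central Wellness 1,317,798.85; Lakeview Workforce 1,229,114.34.
Rounded to nearest $100: West Outreach $394,700; Pioneer Transit $943,700; North Literacy $1,247,400; Central Wellness $1,317,800; Lakeview Workforce $1,229,100. Sum = $5,132,700.
Sum already equals the total — no adjustment.

West Outreach: $394,700 | Pioneer Transit: $943,700 | North Literacy: $1,247,400 | Central Wellness: $1,317,800 | Lakeview Workforce: $1,229,100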